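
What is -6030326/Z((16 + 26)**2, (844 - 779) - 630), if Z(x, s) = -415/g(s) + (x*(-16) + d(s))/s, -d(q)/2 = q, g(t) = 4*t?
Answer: -13628536760/108791 ≈ -1.2527e+5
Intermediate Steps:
d(q) = -2*q
Z(x, s) = -415/(4*s) + (-16*x - 2*s)/s (Z(x, s) = -415*1/(4*s) + (x*(-16) - 2*s)/s = -415/(4*s) + (-16*x - 2*s)/s)
-6030326/Z((16 + 26)**2, (844 - 779) - 630) = -6030326*4*((844 - 779) - 630)/(-415 - 64*(16 + 26)**2 - 8*((844 - 779) - 630)) = -6030326*4*(65 - 630)/(-415 - 64*42**2 - 8*(65 - 630)) = -6030326*(-2260/(-415 - 64*1764 - 8*(-565))) = -6030326*(-2260/(-415 - 112896 + 4520)) = -6030326/((1/4)*(-1/565)*(-108791)) = -6030326/108791/2260 = -6030326*2260/108791 = -13628536760/108791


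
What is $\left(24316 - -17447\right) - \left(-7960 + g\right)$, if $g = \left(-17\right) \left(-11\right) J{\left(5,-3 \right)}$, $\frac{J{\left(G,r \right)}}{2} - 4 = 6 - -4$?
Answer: $44487$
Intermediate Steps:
$J{\left(G,r \right)} = 28$ ($J{\left(G,r \right)} = 8 + 2 \left(6 - -4\right) = 8 + 2 \left(6 + 4\right) = 8 + 2 \cdot 10 = 8 + 20 = 28$)
$g = 5236$ ($g = \left(-17\right) \left(-11\right) 28 = 187 \cdot 28 = 5236$)
$\left(24316 - -17447\right) - \left(-7960 + g\right) = \left(24316 - -17447\right) + \left(7960 - 5236\right) = \left(24316 + 17447\right) + \left(7960 - 5236\right) = 41763 + 2724 = 44487$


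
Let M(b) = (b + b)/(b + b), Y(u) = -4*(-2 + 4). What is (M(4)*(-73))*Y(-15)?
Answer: 584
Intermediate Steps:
Y(u) = -8 (Y(u) = -4*2 = -8)
M(b) = 1 (M(b) = (2*b)/((2*b)) = (2*b)*(1/(2*b)) = 1)
(M(4)*(-73))*Y(-15) = (1*(-73))*(-8) = -73*(-8) = 584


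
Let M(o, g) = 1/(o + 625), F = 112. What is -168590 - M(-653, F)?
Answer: -4720519/28 ≈ -1.6859e+5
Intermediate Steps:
M(o, g) = 1/(625 + o)
-168590 - M(-653, F) = -168590 - 1/(625 - 653) = -168590 - 1/(-28) = -168590 - 1*(-1/28) = -168590 + 1/28 = -4720519/28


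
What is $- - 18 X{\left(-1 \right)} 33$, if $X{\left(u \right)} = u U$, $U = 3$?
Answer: $-1782$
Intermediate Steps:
$X{\left(u \right)} = 3 u$ ($X{\left(u \right)} = u 3 = 3 u$)
$- - 18 X{\left(-1 \right)} 33 = - - 18 \cdot 3 \left(-1\right) 33 = - \left(-18\right) \left(-3\right) 33 = - 54 \cdot 33 = \left(-1\right) 1782 = -1782$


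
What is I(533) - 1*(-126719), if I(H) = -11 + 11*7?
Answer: 126785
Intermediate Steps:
I(H) = 66 (I(H) = -11 + 77 = 66)
I(533) - 1*(-126719) = 66 - 1*(-126719) = 66 + 126719 = 126785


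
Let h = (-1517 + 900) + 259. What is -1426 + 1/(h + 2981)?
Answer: -3740397/2623 ≈ -1426.0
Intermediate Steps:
h = -358 (h = -617 + 259 = -358)
-1426 + 1/(h + 2981) = -1426 + 1/(-358 + 2981) = -1426 + 1/2623 = -3740397/2623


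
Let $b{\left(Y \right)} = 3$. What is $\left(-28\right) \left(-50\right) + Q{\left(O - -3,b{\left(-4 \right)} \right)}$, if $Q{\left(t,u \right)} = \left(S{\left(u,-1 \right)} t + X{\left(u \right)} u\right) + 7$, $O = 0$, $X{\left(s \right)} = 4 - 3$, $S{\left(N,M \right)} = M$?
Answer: $1407$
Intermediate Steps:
$X{\left(s \right)} = 1$
$Q{\left(t,u \right)} = 7 + u - t$ ($Q{\left(t,u \right)} = \left(- t + 1 u\right) + 7 = \left(- t + u\right) + 7 = \left(u - t\right) + 7 = 7 + u - t$)
$\left(-28\right) \left(-50\right) + Q{\left(O - -3,b{\left(-4 \right)} \right)} = \left(-28\right) \left(-50\right) + \left(7 + 3 - \left(0 - -3\right)\right) = 1400 + \left(7 + 3 - \left(0 + 3\right)\right) = 1400 + \left(7 + 3 - 3\right) = 1400 + 7 = 1407$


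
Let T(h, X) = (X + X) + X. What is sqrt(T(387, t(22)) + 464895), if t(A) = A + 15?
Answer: sqrt(465006) ≈ 681.91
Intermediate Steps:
t(A) = 15 + A
T(h, X) = 3*X (T(h, X) = 2*X + X = 3*X)
sqrt(T(387, t(22)) + 464895) = sqrt(3*(15 + 22) + 464895) = sqrt(3*37 + 464895) = sqrt(111 + 464895) = sqrt(465006)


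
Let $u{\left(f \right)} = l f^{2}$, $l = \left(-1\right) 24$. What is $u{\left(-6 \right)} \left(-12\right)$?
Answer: $10368$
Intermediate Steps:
$l = -24$
$u{\left(f \right)} = - 24 f^{2}$
$u{\left(-6 \right)} \left(-12\right) = - 24 \left(-6\right)^{2} \left(-12\right) = \left(-24\right) 36 \left(-12\right) = \left(-864\right) \left(-12\right) = 10368$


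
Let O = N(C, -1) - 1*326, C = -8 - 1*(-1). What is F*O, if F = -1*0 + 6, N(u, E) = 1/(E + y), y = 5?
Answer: -3909/2 ≈ -1954.5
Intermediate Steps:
C = -7 (C = -8 + 1 = -7)
N(u, E) = 1/(5 + E) (N(u, E) = 1/(E + 5) = 1/(5 + E))
O = -1303/4 (O = 1/(5 - 1) - 1*326 = 1/4 - 326 = ¼ - 326 = -1303/4 ≈ -325.75)
F = 6 (F = 0 + 6 = 6)
F*O = 6*(-1303/4) = -3909/2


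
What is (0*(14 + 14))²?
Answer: 0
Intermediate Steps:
(0*(14 + 14))² = (0*28)² = 0² = 0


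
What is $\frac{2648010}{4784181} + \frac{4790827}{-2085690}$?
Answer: $- \frac{5799085176929}{3326106156630} \approx -1.7435$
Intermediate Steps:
$\frac{2648010}{4784181} + \frac{4790827}{-2085690} = 2648010 \cdot \frac{1}{4784181} + 4790827 \left(- \frac{1}{2085690}\right) = \frac{882670}{1594727} - \frac{4790827}{2085690} = - \frac{5799085176929}{3326106156630}$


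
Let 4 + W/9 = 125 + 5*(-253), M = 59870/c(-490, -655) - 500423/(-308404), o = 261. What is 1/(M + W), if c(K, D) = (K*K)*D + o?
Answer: -48501228768556/499289970722503959 ≈ -9.7140e-5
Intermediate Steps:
c(K, D) = 261 + D*K² (c(K, D) = (K*K)*D + 261 = K²*D + 261 = D*K² + 261 = 261 + D*K²)
M = 78680678548617/48501228768556 (M = 59870/(261 - 655*(-490)²) - 500423/(-308404) = 59870/(261 - 655*240100) - 500423*(-1/308404) = 59870/(261 - 157265500) + 500423/308404 = 59870/(-157265239) + 500423/308404 = 59870*(-1/157265239) + 500423/308404 = -59870/157265239 + 500423/308404 = 78680678548617/48501228768556 ≈ 1.6222)
W = -10296 (W = -36 + 9*(125 + 5*(-253)) = -36 + 9*(125 - 1265) = -36 + 9*(-1140) = -36 - 10260 = -10296)
1/(M + W) = 1/(78680678548617/48501228768556 - 10296) = 1/(-499289970722503959/48501228768556) = -48501228768556/499289970722503959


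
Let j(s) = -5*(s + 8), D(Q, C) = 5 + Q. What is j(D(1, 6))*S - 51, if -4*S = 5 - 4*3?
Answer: -347/2 ≈ -173.50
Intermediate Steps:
S = 7/4 (S = -(5 - 4*3)/4 = -(5 - 12)/4 = -¼*(-7) = 7/4 ≈ 1.7500)
j(s) = -40 - 5*s (j(s) = -5*(8 + s) = -40 - 5*s)
j(D(1, 6))*S - 51 = (-40 - 5*(5 + 1))*(7/4) - 51 = (-40 - 5*6)*(7/4) - 51 = (-40 - 30)*(7/4) - 51 = -70*7/4 - 51 = -245/2 - 51 = -347/2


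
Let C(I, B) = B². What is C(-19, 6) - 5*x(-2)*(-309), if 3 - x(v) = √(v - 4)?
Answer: 4671 - 1545*I*√6 ≈ 4671.0 - 3784.5*I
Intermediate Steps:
x(v) = 3 - √(-4 + v) (x(v) = 3 - √(v - 4) = 3 - √(-4 + v))
C(-19, 6) - 5*x(-2)*(-309) = 6² - 5*(3 - √(-4 - 2))*(-309) = 36 - 5*(3 - √(-6))*(-309) = 36 - 5*(3 - I*√6)*(-309) = 36 + (-15 + 5*I*√6)*(-309) = 36 + (4635 - 1545*I*√6) = 4671 - 1545*I*√6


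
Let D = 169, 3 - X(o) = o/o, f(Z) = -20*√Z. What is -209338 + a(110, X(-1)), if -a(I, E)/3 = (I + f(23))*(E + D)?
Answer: -265768 + 10260*√23 ≈ -2.1656e+5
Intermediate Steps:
X(o) = 2 (X(o) = 3 - o/o = 3 - 1*1 = 3 - 1 = 2)
a(I, E) = -3*(169 + E)*(I - 20*√23) (a(I, E) = -3*(I - 20*√23)*(E + 169) = -3*(I - 20*√23)*(169 + E) = -3*(169 + E)*(I - 20*√23))
-209338 + a(110, X(-1)) = -209338 + (-507*110 + 10140*√23 - 3*2*110 + 60*2*√23) = -209338 + (-55770 + 10140*√23 - 660 + 120*√23) = -209338 + (-56430 + 10260*√23) = -265768 + 10260*√23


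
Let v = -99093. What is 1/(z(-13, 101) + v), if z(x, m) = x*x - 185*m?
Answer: -1/117609 ≈ -8.5028e-6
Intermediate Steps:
z(x, m) = x² - 185*m
1/(z(-13, 101) + v) = 1/(((-13)² - 185*101) - 99093) = 1/((169 - 18685) - 99093) = 1/(-18516 - 99093) = 1/(-117609) = -1/117609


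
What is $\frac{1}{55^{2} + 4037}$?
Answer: $\frac{1}{7062} \approx 0.0001416$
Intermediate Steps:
$\frac{1}{55^{2} + 4037} = \frac{1}{3025 + 4037} = \frac{1}{7062}$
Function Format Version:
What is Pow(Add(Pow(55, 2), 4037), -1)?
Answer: Rational(1, 7062) ≈ 0.00014160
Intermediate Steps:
Pow(Add(Pow(55, 2), 4037), -1) = Pow(Add(3025, 4037), -1) = Pow(7062, -1) = Rational(1, 7062)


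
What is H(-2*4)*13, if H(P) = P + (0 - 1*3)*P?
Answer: 208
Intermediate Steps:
H(P) = -2*P (H(P) = P + (0 - 3)*P = P - 3*P = -2*P)
H(-2*4)*13 = -(-4)*4*13 = -2*(-8)*13 = 16*13 = 208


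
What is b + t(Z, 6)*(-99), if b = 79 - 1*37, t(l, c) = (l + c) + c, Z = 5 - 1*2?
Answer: -1443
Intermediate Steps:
Z = 3 (Z = 5 - 2 = 3)
t(l, c) = l + 2*c (t(l, c) = (c + l) + c = l + 2*c)
b = 42 (b = 79 - 37 = 42)
b + t(Z, 6)*(-99) = 42 + (3 + 2*6)*(-99) = 42 + (3 + 12)*(-99) = 42 + 15*(-99) = 42 - 1485 = -1443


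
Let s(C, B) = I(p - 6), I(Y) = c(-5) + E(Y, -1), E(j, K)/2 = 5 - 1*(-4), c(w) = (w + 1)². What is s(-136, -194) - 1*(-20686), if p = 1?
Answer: 20720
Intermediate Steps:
c(w) = (1 + w)²
E(j, K) = 18 (E(j, K) = 2*(5 - 1*(-4)) = 2*(5 + 4) = 2*9 = 18)
I(Y) = 34 (I(Y) = (1 - 5)² + 18 = (-4)² + 18 = 16 + 18 = 34)
s(C, B) = 34
s(-136, -194) - 1*(-20686) = 34 - 1*(-20686) = 34 + 20686 = 20720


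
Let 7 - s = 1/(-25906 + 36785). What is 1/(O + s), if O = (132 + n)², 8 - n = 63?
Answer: 10879/64577743 ≈ 0.00016846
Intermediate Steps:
n = -55 (n = 8 - 1*63 = 8 - 63 = -55)
s = 76152/10879 (s = 7 - 1/(-25906 + 36785) = 7 - 1/10879 = 76152/10879 ≈ 6.9999)
O = 5929 (O = (132 - 55)² = 77² = 5929)
1/(O + s) = 1/(5929 + 76152/10879) = 1/(64577743/10879) = 10879/64577743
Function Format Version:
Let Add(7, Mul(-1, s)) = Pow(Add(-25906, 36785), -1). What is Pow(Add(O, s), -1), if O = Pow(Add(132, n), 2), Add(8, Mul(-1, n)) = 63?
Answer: Rational(10879, 64577743) ≈ 0.00016846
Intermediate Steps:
n = -55 (n = Add(8, Mul(-1, 63)) = Add(8, -63) = -55)
s = Rational(76152, 10879) (s = Add(7, Mul(-1, Pow(Add(-25906, 36785), -1))) = Add(7, Mul(-1, Pow(10879, -1))) = Add(7, Mul(-1, Rational(1, 10879))) = Add(7, Rational(-1, 10879)) = Rational(76152, 10879) ≈ 6.9999)
O = 5929 (O = Pow(Add(132, -55), 2) = Pow(77, 2) = 5929)
Pow(Add(O, s), -1) = Pow(Add(5929, Rational(76152, 10879)), -1) = Pow(Rational(64577743, 10879), -1) = Rational(10879, 64577743)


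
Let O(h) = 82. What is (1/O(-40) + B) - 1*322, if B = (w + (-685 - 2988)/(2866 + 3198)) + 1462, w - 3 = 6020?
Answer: 1780746151/248624 ≈ 7162.4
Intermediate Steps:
w = 6023 (w = 3 + 6020 = 6023)
B = 45385367/6064 (B = (6023 + (-685 - 2988)/(2866 + 3198)) + 1462 = (6023 - 3673/6064) + 1462 = 36519799/6064 + 1462 = 45385367/6064 ≈ 7484.4)
(1/O(-40) + B) - 1*322 = (1/82 + 45385367/6064) - 1*322 = (1/82 + 45385367/6064) - 322 = 1860803079/248624 - 322 = 1780746151/248624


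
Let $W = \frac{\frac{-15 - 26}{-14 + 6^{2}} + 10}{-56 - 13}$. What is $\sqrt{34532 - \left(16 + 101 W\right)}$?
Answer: $\frac{\sqrt{79563491106}}{1518} \approx 185.82$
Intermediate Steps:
$W = - \frac{179}{1518}$ ($W = \frac{- \frac{41}{-14 + 36} + 10}{-69} = \left(- \frac{41}{22} + 10\right) \left(- \frac{1}{69}\right) = \frac{179}{22} \left(- \frac{1}{69}\right) = - \frac{179}{1518} \approx -0.11792$)
$\sqrt{34532 - \left(16 + 101 W\right)} = \sqrt{34532 - \frac{6209}{1518}} = \sqrt{\frac{52413367}{1518}} = \frac{\sqrt{79563491106}}{1518}$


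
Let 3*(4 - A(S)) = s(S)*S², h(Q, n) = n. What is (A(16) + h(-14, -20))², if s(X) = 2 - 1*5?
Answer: 57600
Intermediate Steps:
s(X) = -3 (s(X) = 2 - 5 = -3)
A(S) = 4 + S² (A(S) = 4 - (-1)*S² = 4 + S²)
(A(16) + h(-14, -20))² = ((4 + 16²) - 20)² = ((4 + 256) - 20)² = (260 - 20)² = 240² = 57600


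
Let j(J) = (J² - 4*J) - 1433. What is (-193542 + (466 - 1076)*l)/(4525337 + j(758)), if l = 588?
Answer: -276111/2547718 ≈ -0.10838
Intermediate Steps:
j(J) = -1433 + J² - 4*J
(-193542 + (466 - 1076)*l)/(4525337 + j(758)) = (-193542 + (466 - 1076)*588)/(4525337 + (-1433 + 758² - 4*758)) = (-193542 - 610*588)/(4525337 + (-1433 + 574564 - 3032)) = (-193542 - 358680)/(4525337 + 570099) = -552222/5095436 = -552222*1/5095436 = -276111/2547718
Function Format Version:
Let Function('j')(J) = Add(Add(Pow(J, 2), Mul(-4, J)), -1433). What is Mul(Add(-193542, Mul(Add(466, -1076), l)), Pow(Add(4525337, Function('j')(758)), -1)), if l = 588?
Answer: Rational(-276111, 2547718) ≈ -0.10838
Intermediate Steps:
Function('j')(J) = Add(-1433, Pow(J, 2), Mul(-4, J))
Mul(Add(-193542, Mul(Add(466, -1076), l)), Pow(Add(4525337, Function('j')(758)), -1)) = Mul(Add(-193542, Mul(Add(466, -1076), 588)), Pow(Add(4525337, Add(-1433, Pow(758, 2), Mul(-4, 758))), -1)) = Mul(Add(-193542, Mul(-610, 588)), Pow(Add(4525337, Add(-1433, 574564, -3032)), -1)) = Mul(Add(-193542, -358680), Pow(Add(4525337, 570099), -1)) = Mul(-552222, Pow(5095436, -1)) = Mul(-552222, Rational(1, 5095436)) = Rational(-276111, 2547718)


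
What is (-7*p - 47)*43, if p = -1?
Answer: -1720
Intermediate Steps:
(-7*p - 47)*43 = (-7*(-1) - 47)*43 = (7 - 47)*43 = -40*43 = -1720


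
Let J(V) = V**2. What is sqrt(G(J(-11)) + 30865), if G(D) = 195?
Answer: 2*sqrt(7765) ≈ 176.24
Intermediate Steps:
sqrt(G(J(-11)) + 30865) = sqrt(195 + 30865) = sqrt(31060) = 2*sqrt(7765)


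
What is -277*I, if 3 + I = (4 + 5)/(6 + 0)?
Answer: 831/2 ≈ 415.50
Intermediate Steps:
I = -3/2 (I = -3 + (4 + 5)/(6 + 0) = -3 + 9/6 = -3 + 9*(1/6) = -3 + 3/2 = -3/2 ≈ -1.5000)
-277*I = -277*(-3/2) = 831/2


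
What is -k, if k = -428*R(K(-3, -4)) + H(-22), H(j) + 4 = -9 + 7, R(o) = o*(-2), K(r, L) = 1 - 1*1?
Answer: 6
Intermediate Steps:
K(r, L) = 0 (K(r, L) = 1 - 1 = 0)
R(o) = -2*o
H(j) = -6 (H(j) = -4 + (-9 + 7) = -4 - 2 = -6)
k = -6 (k = -(-856)*0 - 6 = -428*0 - 6 = 0 - 6 = -6)
-k = -1*(-6) = 6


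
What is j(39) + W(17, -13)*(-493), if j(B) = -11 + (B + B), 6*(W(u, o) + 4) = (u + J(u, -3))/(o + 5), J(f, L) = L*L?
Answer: 55345/24 ≈ 2306.0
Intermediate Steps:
J(f, L) = L**2
W(u, o) = -4 + (9 + u)/(6*(5 + o)) (W(u, o) = -4 + ((u + (-3)**2)/(o + 5))/6 = -4 + ((u + 9)/(5 + o))/6 = -4 + ((9 + u)/(5 + o))/6 = -4 + (9 + u)/(6*(5 + o)))
j(B) = -11 + 2*B
j(39) + W(17, -13)*(-493) = (-11 + 2*39) + ((-111 + 17 - 24*(-13))/(6*(5 - 13)))*(-493) = (-11 + 78) + ((1/6)*(-111 + 17 + 312)/(-8))*(-493) = 67 + ((1/6)*(-1/8)*218)*(-493) = 67 - 109/24*(-493) = 67 + 53737/24 = 55345/24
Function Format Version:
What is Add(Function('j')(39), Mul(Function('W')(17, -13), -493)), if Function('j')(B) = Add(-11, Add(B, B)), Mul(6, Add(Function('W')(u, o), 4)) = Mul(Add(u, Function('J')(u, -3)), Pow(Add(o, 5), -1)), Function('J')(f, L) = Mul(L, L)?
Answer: Rational(55345, 24) ≈ 2306.0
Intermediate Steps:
Function('J')(f, L) = Pow(L, 2)
Function('W')(u, o) = Add(-4, Mul(Rational(1, 6), Pow(Add(5, o), -1), Add(9, u))) (Function('W')(u, o) = Add(-4, Mul(Rational(1, 6), Mul(Add(u, Pow(-3, 2)), Pow(Add(o, 5), -1)))) = Add(-4, Mul(Rational(1, 6), Mul(Add(u, 9), Pow(Add(5, o), -1)))) = Add(-4, Mul(Rational(1, 6), Mul(Add(9, u), Pow(Add(5, o), -1)))) = Add(-4, Mul(Rational(1, 6), Mul(Pow(Add(5, o), -1), Add(9, u)))) = Add(-4, Mul(Rational(1, 6), Pow(Add(5, o), -1), Add(9, u))))
Function('j')(B) = Add(-11, Mul(2, B))
Add(Function('j')(39), Mul(Function('W')(17, -13), -493)) = Add(Add(-11, Mul(2, 39)), Mul(Mul(Rational(1, 6), Pow(Add(5, -13), -1), Add(-111, 17, Mul(-24, -13))), -493)) = Add(Add(-11, 78), Mul(Mul(Rational(1, 6), Pow(-8, -1), Add(-111, 17, 312)), -493)) = Add(67, Mul(Mul(Rational(1, 6), Rational(-1, 8), 218), -493)) = Add(67, Mul(Rational(-109, 24), -493)) = Add(67, Rational(53737, 24)) = Rational(55345, 24)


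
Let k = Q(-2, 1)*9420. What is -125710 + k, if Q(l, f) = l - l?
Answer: -125710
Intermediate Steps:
Q(l, f) = 0
k = 0 (k = 0*9420 = 0)
-125710 + k = -125710 + 0 = -125710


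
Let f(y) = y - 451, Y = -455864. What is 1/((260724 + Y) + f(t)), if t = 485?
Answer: -1/195106 ≈ -5.1254e-6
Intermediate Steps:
f(y) = -451 + y
1/((260724 + Y) + f(t)) = 1/((260724 - 455864) + (-451 + 485)) = 1/(-195140 + 34) = 1/(-195106) = -1/195106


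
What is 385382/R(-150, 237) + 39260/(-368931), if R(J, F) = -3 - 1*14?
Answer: -142180034062/6271827 ≈ -22670.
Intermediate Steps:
R(J, F) = -17 (R(J, F) = -3 - 14 = -17)
385382/R(-150, 237) + 39260/(-368931) = 385382/(-17) + 39260/(-368931) = 385382*(-1/17) + 39260*(-1/368931) = -385382/17 - 39260/368931 = -142180034062/6271827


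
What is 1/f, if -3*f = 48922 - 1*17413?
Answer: -1/10503 ≈ -9.5211e-5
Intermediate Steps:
f = -10503 (f = -(48922 - 1*17413)/3 = -(48922 - 17413)/3 = -⅓*31509 = -10503)
1/f = 1/(-10503) = -1/10503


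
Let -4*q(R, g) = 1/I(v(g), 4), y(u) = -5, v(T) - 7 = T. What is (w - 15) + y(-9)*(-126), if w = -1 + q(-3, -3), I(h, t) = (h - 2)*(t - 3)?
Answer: 4911/8 ≈ 613.88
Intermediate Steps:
v(T) = 7 + T
I(h, t) = (-3 + t)*(-2 + h) (I(h, t) = (-2 + h)*(-3 + t) = (-3 + t)*(-2 + h))
q(R, g) = -1/(4*(5 + g)) (q(R, g) = -1/(4*(6 - 3*(7 + g) - 2*4 + (7 + g)*4)) = -1/(4*(6 + (-21 - 3*g) - 8 + (28 + 4*g))) = -1/(4*(5 + g)))
w = -9/8 (w = -1 + 1/(4*(-5 - 1*(-3))) = -1 + 1/(4*(-5 + 3)) = -1 + (1/4)/(-2) = -1 + (1/4)*(-1/2) = -1 - 1/8 = -9/8 ≈ -1.1250)
(w - 15) + y(-9)*(-126) = (-9/8 - 15) - 5*(-126) = -129/8 + 630 = 4911/8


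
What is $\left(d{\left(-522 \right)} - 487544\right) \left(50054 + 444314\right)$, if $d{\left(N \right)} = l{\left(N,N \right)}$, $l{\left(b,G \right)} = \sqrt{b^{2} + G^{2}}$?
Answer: $-241026152192 + 258060096 \sqrt{2} \approx -2.4066 \cdot 10^{11}$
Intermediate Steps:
$l{\left(b,G \right)} = \sqrt{G^{2} + b^{2}}$
$d{\left(N \right)} = \sqrt{2} \sqrt{N^{2}}$ ($d{\left(N \right)} = \sqrt{N^{2} + N^{2}} = \sqrt{2 N^{2}} = \sqrt{2} \sqrt{N^{2}}$)
$\left(d{\left(-522 \right)} - 487544\right) \left(50054 + 444314\right) = \left(\sqrt{2} \sqrt{\left(-522\right)^{2}} - 487544\right) \left(50054 + 444314\right) = \left(\sqrt{2} \sqrt{272484} - 487544\right) 494368 = \left(\sqrt{2} \cdot 522 - 487544\right) 494368 = \left(522 \sqrt{2} - 487544\right) 494368 = \left(-487544 + 522 \sqrt{2}\right) 494368 = -241026152192 + 258060096 \sqrt{2}$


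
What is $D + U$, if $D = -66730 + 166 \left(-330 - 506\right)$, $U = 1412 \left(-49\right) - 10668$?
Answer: $-285362$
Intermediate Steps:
$U = -79856$ ($U = -69188 - 10668 = -79856$)
$D = -205506$ ($D = -66730 + 166 \left(-330 - 506\right) = -66730 + 166 \left(-836\right) = -66730 - 138776 = -205506$)
$D + U = -205506 - 79856 = -285362$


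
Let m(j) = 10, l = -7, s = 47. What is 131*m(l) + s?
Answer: 1357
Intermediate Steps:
131*m(l) + s = 131*10 + 47 = 1310 + 47 = 1357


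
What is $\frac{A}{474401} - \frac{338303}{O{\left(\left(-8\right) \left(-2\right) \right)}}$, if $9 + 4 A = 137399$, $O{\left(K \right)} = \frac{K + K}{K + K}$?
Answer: $- \frac{320982494311}{948802} \approx -3.383 \cdot 10^{5}$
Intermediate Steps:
$O{\left(K \right)} = 1$ ($O{\left(K \right)} = \frac{2 K}{2 K} = 2 K \frac{1}{2 K} = 1$)
$A = \frac{68695}{2}$ ($A = - \frac{9}{4} + \frac{1}{4} \cdot 137399 = - \frac{9}{4} + \frac{137399}{4} = \frac{68695}{2} \approx 34348.0$)
$\frac{A}{474401} - \frac{338303}{O{\left(\left(-8\right) \left(-2\right) \right)}} = \frac{68695}{2 \cdot 474401} - \frac{338303}{1} = \frac{68695}{2} \cdot \frac{1}{474401} - 338303 = \frac{68695}{948802} - 338303 = - \frac{320982494311}{948802}$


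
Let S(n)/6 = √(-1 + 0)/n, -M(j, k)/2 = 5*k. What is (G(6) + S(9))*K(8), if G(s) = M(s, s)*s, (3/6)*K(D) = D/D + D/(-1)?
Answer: 5040 - 28*I/3 ≈ 5040.0 - 9.3333*I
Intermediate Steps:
M(j, k) = -10*k
K(D) = 2 - 2*D (K(D) = 2*(D/D + D/(-1)) = 2*(1 + D*(-1)) = 2*(1 - D) = 2 - 2*D)
S(n) = 6*I/n (S(n) = 6*(√(-1 + 0)/n) = 6*(√(-1)/n) = 6*(I/n) = 6*I/n)
G(s) = -10*s² (G(s) = (-10*s)*s = -10*s²)
(G(6) + S(9))*K(8) = (-10*6² + 6*I/9)*(2 - 2*8) = (-10*36 + 6*I*(⅑))*(2 - 16) = (-360 + 2*I/3)*(-14) = 5040 - 28*I/3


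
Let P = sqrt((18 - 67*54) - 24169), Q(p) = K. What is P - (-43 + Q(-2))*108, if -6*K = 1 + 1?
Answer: 4680 + I*sqrt(27769) ≈ 4680.0 + 166.64*I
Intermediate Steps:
K = -1/3 (K = -(1 + 1)/6 = -1/6*2 = -1/3 ≈ -0.33333)
Q(p) = -1/3
P = I*sqrt(27769) (P = sqrt((18 - 3618) - 24169) = sqrt(-3600 - 24169) = sqrt(-27769) = I*sqrt(27769) ≈ 166.64*I)
P - (-43 + Q(-2))*108 = I*sqrt(27769) - (-43 - 1/3)*108 = I*sqrt(27769) - (-130)*108/3 = I*sqrt(27769) - 1*(-4680) = I*sqrt(27769) + 4680 = 4680 + I*sqrt(27769)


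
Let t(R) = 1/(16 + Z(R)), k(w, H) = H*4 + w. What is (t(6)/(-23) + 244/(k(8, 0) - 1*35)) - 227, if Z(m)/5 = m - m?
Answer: -2345291/9936 ≈ -236.04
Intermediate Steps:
k(w, H) = w + 4*H (k(w, H) = 4*H + w = w + 4*H)
Z(m) = 0 (Z(m) = 5*(m - m) = 5*0 = 0)
t(R) = 1/16 (t(R) = 1/(16 + 0) = 1/16)
(t(6)/(-23) + 244/(k(8, 0) - 1*35)) - 227 = ((1/16)/(-23) + 244/((8 + 4*0) - 1*35)) - 227 = ((1/16)*(-1/23) + 244/((8 + 0) - 35)) - 227 = (-1/368 + 244/(8 - 35)) - 227 = (-1/368 + 244/(-27)) - 227 = (-1/368 + 244*(-1/27)) - 227 = (-1/368 - 244/27) - 227 = -89819/9936 - 227 = -2345291/9936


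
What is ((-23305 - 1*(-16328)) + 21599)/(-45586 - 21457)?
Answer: -14622/67043 ≈ -0.21810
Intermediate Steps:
((-23305 - 1*(-16328)) + 21599)/(-45586 - 21457) = ((-23305 + 16328) + 21599)/(-67043) = (-6977 + 21599)*(-1/67043) = 14622*(-1/67043) = -14622/67043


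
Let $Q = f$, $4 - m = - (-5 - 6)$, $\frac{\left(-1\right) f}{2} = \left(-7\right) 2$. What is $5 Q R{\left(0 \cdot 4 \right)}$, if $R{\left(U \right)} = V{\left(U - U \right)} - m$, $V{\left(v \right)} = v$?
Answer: $980$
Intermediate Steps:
$f = 28$ ($f = - 2 \left(\left(-7\right) 2\right) = \left(-2\right) \left(-14\right) = 28$)
$m = -7$ ($m = 4 - - (-5 - 6) = 4 - \left(-1\right) \left(-11\right) = 4 - 11 = -7$)
$Q = 28$
$R{\left(U \right)} = 7$ ($R{\left(U \right)} = \left(U - U\right) - -7 = 0 + 7 = 7$)
$5 Q R{\left(0 \cdot 4 \right)} = 5 \cdot 28 \cdot 7 = 140 \cdot 7 = 980$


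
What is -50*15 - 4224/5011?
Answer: -3762474/5011 ≈ -750.84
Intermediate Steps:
-50*15 - 4224/5011 = -750 - 4224*1/5011 = -750 - 4224/5011 = -3762474/5011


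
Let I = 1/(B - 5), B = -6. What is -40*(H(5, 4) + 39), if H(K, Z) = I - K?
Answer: -14920/11 ≈ -1356.4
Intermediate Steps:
I = -1/11 (I = 1/(-6 - 5) = 1/(-11) = -1/11 ≈ -0.090909)
H(K, Z) = -1/11 - K
-40*(H(5, 4) + 39) = -40*((-1/11 - 1*5) + 39) = -40*((-1/11 - 5) + 39) = -40*(-56/11 + 39) = -40*373/11 = -14920/11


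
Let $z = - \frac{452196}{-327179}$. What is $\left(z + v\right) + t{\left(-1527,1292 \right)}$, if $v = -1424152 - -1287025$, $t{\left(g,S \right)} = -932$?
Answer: $- \frac{45169553365}{327179} \approx -1.3806 \cdot 10^{5}$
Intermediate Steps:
$z = \frac{452196}{327179}$ ($z = \left(-452196\right) \left(- \frac{1}{327179}\right) = \frac{452196}{327179} \approx 1.3821$)
$v = -137127$ ($v = -1424152 + 1287025 = -137127$)
$\left(z + v\right) + t{\left(-1527,1292 \right)} = \left(\frac{452196}{327179} - 137127\right) - 932 = - \frac{44864622537}{327179} - 932 = - \frac{45169553365}{327179}$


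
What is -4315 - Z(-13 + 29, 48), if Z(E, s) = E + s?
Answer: -4379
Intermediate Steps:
-4315 - Z(-13 + 29, 48) = -4315 - ((-13 + 29) + 48) = -4315 - (16 + 48) = -4315 - 1*64 = -4315 - 64 = -4379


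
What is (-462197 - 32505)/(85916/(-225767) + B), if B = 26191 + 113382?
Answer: -111687386434/31510891575 ≈ -3.5444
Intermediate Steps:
B = 139573
(-462197 - 32505)/(85916/(-225767) + B) = (-462197 - 32505)/(85916/(-225767) + 139573) = -494702/(85916*(-1/225767) + 139573) = -494702/(-85916/225767 + 139573) = -494702/31510891575/225767 = -494702*225767/31510891575 = -111687386434/31510891575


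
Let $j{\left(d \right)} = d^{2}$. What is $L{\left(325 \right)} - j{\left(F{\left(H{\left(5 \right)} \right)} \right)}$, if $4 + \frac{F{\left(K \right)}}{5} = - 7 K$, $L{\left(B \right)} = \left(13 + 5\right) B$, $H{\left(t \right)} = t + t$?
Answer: $-131050$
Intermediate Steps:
$H{\left(t \right)} = 2 t$
$L{\left(B \right)} = 18 B$
$F{\left(K \right)} = -20 - 35 K$ ($F{\left(K \right)} = -20 + 5 \left(- 7 K\right) = -20 - 35 K$)
$L{\left(325 \right)} - j{\left(F{\left(H{\left(5 \right)} \right)} \right)} = 18 \cdot 325 - \left(-20 - 35 \cdot 2 \cdot 5\right)^{2} = 5850 - \left(-20 - 350\right)^{2} = 5850 - \left(-370\right)^{2} = 5850 - 136900 = -131050$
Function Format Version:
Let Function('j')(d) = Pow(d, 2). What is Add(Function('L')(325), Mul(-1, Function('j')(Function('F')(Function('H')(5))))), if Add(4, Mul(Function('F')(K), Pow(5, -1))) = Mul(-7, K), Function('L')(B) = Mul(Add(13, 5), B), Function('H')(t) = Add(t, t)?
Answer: -131050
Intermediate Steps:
Function('H')(t) = Mul(2, t)
Function('L')(B) = Mul(18, B)
Function('F')(K) = Add(-20, Mul(-35, K)) (Function('F')(K) = Add(-20, Mul(5, Mul(-7, K))) = Add(-20, Mul(-35, K)))
Add(Function('L')(325), Mul(-1, Function('j')(Function('F')(Function('H')(5))))) = Add(Mul(18, 325), Mul(-1, Pow(Add(-20, Mul(-35, Mul(2, 5))), 2))) = Add(5850, Mul(-1, Pow(Add(-20, Mul(-35, 10)), 2))) = Add(5850, Mul(-1, Pow(Add(-20, -350), 2))) = Add(5850, Mul(-1, Pow(-370, 2))) = Add(5850, Mul(-1, 136900)) = Add(5850, -136900) = -131050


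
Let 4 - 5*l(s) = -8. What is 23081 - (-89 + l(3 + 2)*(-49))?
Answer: 116438/5 ≈ 23288.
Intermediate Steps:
l(s) = 12/5 (l(s) = ⅘ - ⅕*(-8) = ⅘ + 8/5 = 12/5)
23081 - (-89 + l(3 + 2)*(-49)) = 23081 - (-89 + (12/5)*(-49)) = 23081 - (-89 - 588/5) = 23081 - 1*(-1033/5) = 23081 + 1033/5 = 116438/5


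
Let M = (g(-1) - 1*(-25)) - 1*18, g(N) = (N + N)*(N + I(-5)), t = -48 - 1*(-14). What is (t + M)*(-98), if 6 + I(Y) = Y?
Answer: 294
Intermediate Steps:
I(Y) = -6 + Y
t = -34 (t = -48 + 14 = -34)
g(N) = 2*N*(-11 + N) (g(N) = (N + N)*(N + (-6 - 5)) = (2*N)*(N - 11) = (2*N)*(-11 + N) = 2*N*(-11 + N))
M = 31 (M = (2*(-1)*(-11 - 1) - 1*(-25)) - 1*18 = (2*(-1)*(-12) + 25) - 18 = (24 + 25) - 18 = 49 - 18 = 31)
(t + M)*(-98) = (-34 + 31)*(-98) = -3*(-98) = 294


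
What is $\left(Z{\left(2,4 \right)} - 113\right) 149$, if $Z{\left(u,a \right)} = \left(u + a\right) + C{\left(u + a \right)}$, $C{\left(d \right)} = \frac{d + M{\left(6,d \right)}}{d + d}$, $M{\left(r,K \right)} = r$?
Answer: $-15794$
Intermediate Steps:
$C{\left(d \right)} = \frac{6 + d}{2 d}$ ($C{\left(d \right)} = \frac{d + 6}{d + d} = \frac{6 + d}{2 d}$)
$Z{\left(u,a \right)} = a + u + \frac{6 + a + u}{2 \left(a + u\right)}$ ($Z{\left(u,a \right)} = \left(u + a\right) + \frac{6 + \left(u + a\right)}{2 \left(u + a\right)} = \left(a + u\right) + \frac{6 + \left(a + u\right)}{2 \left(a + u\right)} = \left(a + u\right) + \frac{6 + a + u}{2 \left(a + u\right)} = a + u + \frac{6 + a + u}{2 \left(a + u\right)}$)
$\left(Z{\left(2,4 \right)} - 113\right) 149 = \left(\frac{3 + \left(4 + 2\right)^{2} + \frac{1}{2} \cdot 4 + \frac{1}{2} \cdot 2}{4 + 2} - 113\right) 149 = \left(\frac{3 + 6^{2} + 2 + 1}{6} - 113\right) 149 = \left(\frac{3 + 36 + 2 + 1}{6} - 113\right) 149 = \left(\frac{1}{6} \cdot 42 - 113\right) 149 = \left(7 - 113\right) 149 = \left(-106\right) 149 = -15794$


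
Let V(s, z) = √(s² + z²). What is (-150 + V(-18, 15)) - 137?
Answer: -287 + 3*√61 ≈ -263.57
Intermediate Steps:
(-150 + V(-18, 15)) - 137 = (-150 + √((-18)² + 15²)) - 137 = (-150 + √(324 + 225)) - 137 = (-150 + √549) - 137 = (-150 + 3*√61) - 137 = -287 + 3*√61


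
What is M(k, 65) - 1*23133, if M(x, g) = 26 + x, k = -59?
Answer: -23166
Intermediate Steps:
M(k, 65) - 1*23133 = (26 - 59) - 1*23133 = -33 - 23133 = -23166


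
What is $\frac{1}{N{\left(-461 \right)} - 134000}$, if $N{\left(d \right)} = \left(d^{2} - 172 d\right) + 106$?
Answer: $\frac{1}{157919} \approx 6.3324 \cdot 10^{-6}$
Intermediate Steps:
$N{\left(d \right)} = 106 + d^{2} - 172 d$
$\frac{1}{N{\left(-461 \right)} - 134000} = \frac{1}{\left(106 + \left(-461\right)^{2} - -79292\right) - 134000} = \frac{1}{\left(106 + 212521 + 79292\right) - 134000} = \frac{1}{291919 - 134000} = \frac{1}{157919}$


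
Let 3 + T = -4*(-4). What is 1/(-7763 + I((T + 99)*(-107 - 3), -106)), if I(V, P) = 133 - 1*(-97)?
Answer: -1/7533 ≈ -0.00013275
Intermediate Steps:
T = 13 (T = -3 - 4*(-4) = -3 + 16 = 13)
I(V, P) = 230 (I(V, P) = 133 + 97 = 230)
1/(-7763 + I((T + 99)*(-107 - 3), -106)) = 1/(-7763 + 230) = 1/(-7533) = -1/7533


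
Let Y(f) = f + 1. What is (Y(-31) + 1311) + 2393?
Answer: 3674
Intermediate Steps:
Y(f) = 1 + f
(Y(-31) + 1311) + 2393 = ((1 - 31) + 1311) + 2393 = (-30 + 1311) + 2393 = 1281 + 2393 = 3674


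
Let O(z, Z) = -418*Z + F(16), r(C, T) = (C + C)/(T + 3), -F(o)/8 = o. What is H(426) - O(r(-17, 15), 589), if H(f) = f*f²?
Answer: 77555106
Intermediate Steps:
F(o) = -8*o
r(C, T) = 2*C/(3 + T) (r(C, T) = (2*C)/(3 + T) = 2*C/(3 + T))
O(z, Z) = -128 - 418*Z (O(z, Z) = -418*Z - 8*16 = -418*Z - 128 = -128 - 418*Z)
H(f) = f³
H(426) - O(r(-17, 15), 589) = 426³ - (-128 - 418*589) = 77308776 - (-128 - 246202) = 77308776 - 1*(-246330) = 77308776 + 246330 = 77555106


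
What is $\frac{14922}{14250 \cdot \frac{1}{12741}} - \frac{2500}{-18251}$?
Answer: $\frac{578322947117}{43346125} \approx 13342.0$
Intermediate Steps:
$\frac{14922}{14250 \cdot \frac{1}{12741}} - \frac{2500}{-18251} = \frac{14922}{14250 \cdot \frac{1}{12741}} - - \frac{2500}{18251} = \frac{14922}{\frac{4750}{4247}} + \frac{2500}{18251} = 14922 \cdot \frac{4247}{4750} + \frac{2500}{18251} = \frac{31686867}{2375} + \frac{2500}{18251} = \frac{578322947117}{43346125}$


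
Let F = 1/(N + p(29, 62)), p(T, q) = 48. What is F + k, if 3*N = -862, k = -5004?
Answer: -3592875/718 ≈ -5004.0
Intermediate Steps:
N = -862/3 (N = (1/3)*(-862) = -862/3 ≈ -287.33)
F = -3/718 (F = 1/(-862/3 + 48) = 1/(-718/3) = -3/718 ≈ -0.0041783)
F + k = -3/718 - 5004 = -3592875/718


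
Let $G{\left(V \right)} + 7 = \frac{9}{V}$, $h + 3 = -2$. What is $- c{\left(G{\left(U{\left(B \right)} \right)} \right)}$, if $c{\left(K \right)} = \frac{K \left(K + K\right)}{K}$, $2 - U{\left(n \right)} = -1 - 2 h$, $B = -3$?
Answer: $\frac{116}{7} \approx 16.571$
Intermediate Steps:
$h = -5$ ($h = -3 - 2 = -5$)
$U{\left(n \right)} = -7$ ($U{\left(n \right)} = 2 - \left(-1 - -10\right) = 2 - \left(-1 + 10\right) = 2 - 9 = -7$)
$G{\left(V \right)} = -7 + \frac{9}{V}$
$c{\left(K \right)} = 2 K$ ($c{\left(K \right)} = \frac{K 2 K}{K} = \frac{2 K^{2}}{K} = 2 K$)
$- c{\left(G{\left(U{\left(B \right)} \right)} \right)} = - 2 \left(-7 + \frac{9}{-7}\right) = - 2 \left(-7 + 9 \left(- \frac{1}{7}\right)\right) = - 2 \left(-7 - \frac{9}{7}\right) = - \frac{2 \left(-58\right)}{7} = \left(-1\right) \left(- \frac{116}{7}\right) = \frac{116}{7}$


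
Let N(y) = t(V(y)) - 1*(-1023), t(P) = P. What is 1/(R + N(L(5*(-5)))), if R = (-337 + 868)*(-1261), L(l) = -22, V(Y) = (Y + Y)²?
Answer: -1/666632 ≈ -1.5001e-6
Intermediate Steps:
V(Y) = 4*Y² (V(Y) = (2*Y)² = 4*Y²)
N(y) = 1023 + 4*y² (N(y) = 4*y² - 1*(-1023) = 4*y² + 1023 = 1023 + 4*y²)
R = -669591 (R = 531*(-1261) = -669591)
1/(R + N(L(5*(-5)))) = 1/(-669591 + (1023 + 4*(-22)²)) = 1/(-669591 + (1023 + 4*484)) = 1/(-669591 + (1023 + 1936)) = 1/(-669591 + 2959) = 1/(-666632) = -1/666632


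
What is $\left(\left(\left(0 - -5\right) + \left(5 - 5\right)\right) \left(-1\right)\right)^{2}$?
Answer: $25$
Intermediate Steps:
$\left(\left(\left(0 - -5\right) + \left(5 - 5\right)\right) \left(-1\right)\right)^{2} = \left(\left(\left(0 + 5\right) + \left(5 - 5\right)\right) \left(-1\right)\right)^{2} = \left(\left(5 + 0\right) \left(-1\right)\right)^{2} = \left(5 \left(-1\right)\right)^{2} = \left(-5\right)^{2} = 25$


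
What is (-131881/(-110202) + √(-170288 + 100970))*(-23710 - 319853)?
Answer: -15103144001/36734 - 1030689*I*√7702 ≈ -4.1115e+5 - 9.0454e+7*I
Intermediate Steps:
(-131881/(-110202) + √(-170288 + 100970))*(-23710 - 319853) = (-131881*(-1/110202) + √(-69318))*(-343563) = (131881/110202 + 3*I*√7702)*(-343563) = -15103144001/36734 - 1030689*I*√7702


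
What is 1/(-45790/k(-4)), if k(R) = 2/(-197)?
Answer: 1/4510315 ≈ 2.2171e-7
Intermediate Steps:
k(R) = -2/197 (k(R) = 2*(-1/197) = -2/197)
1/(-45790/k(-4)) = 1/(-45790/(-2/197)) = 1/(-45790*(-197/2)) = 1/4510315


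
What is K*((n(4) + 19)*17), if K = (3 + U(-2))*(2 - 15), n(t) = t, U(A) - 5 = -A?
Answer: -50830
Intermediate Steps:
U(A) = 5 - A
K = -130 (K = (3 + (5 - 1*(-2)))*(2 - 15) = (3 + (5 + 2))*(-13) = (3 + 7)*(-13) = 10*(-13) = -130)
K*((n(4) + 19)*17) = -130*(4 + 19)*17 = -2990*17 = -130*391 = -50830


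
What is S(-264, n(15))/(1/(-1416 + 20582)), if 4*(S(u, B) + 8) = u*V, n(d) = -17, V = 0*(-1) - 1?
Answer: 1111628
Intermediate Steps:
V = -1 (V = 0 - 1 = -1)
S(u, B) = -8 - u/4 (S(u, B) = -8 + (u*(-1))/4 = -8 + (-u)/4 = -8 - u/4)
S(-264, n(15))/(1/(-1416 + 20582)) = (-8 - ¼*(-264))/(1/(-1416 + 20582)) = (-8 + 66)/(1/19166) = 58/(1/19166) = 58*19166 = 1111628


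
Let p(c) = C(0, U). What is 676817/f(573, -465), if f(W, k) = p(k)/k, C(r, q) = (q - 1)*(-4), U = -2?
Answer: -104906635/4 ≈ -2.6227e+7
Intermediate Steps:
C(r, q) = 4 - 4*q (C(r, q) = (-1 + q)*(-4) = 4 - 4*q)
p(c) = 12 (p(c) = 4 - 4*(-2) = 4 + 8 = 12)
f(W, k) = 12/k
676817/f(573, -465) = 676817/((12/(-465))) = 676817/((12*(-1/465))) = 676817/(-4/155) = 676817*(-155/4) = -104906635/4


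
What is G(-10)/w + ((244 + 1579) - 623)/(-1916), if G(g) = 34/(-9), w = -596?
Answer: -796457/1284678 ≈ -0.61997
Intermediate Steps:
G(g) = -34/9 (G(g) = 34*(-⅑) = -34/9)
G(-10)/w + ((244 + 1579) - 623)/(-1916) = -34/9/(-596) + ((244 + 1579) - 623)/(-1916) = -34/9*(-1/596) + (1823 - 623)*(-1/1916) = 17/2682 + 1200*(-1/1916) = 17/2682 - 300/479 = -796457/1284678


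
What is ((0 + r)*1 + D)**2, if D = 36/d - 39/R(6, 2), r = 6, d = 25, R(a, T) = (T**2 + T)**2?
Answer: 3636649/90000 ≈ 40.407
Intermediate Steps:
R(a, T) = (T + T**2)**2
D = 107/300 (D = 36/25 - 39*1/(4*(1 + 2)**2) = 36*(1/25) - 39/(4*3**2) = 36/25 - 39/(4*9) = 36/25 - 39/36 = 36/25 - 39*1/36 = 36/25 - 13/12 = 107/300 ≈ 0.35667)
((0 + r)*1 + D)**2 = ((0 + 6)*1 + 107/300)**2 = (6*1 + 107/300)**2 = (6 + 107/300)**2 = (1907/300)**2 = 3636649/90000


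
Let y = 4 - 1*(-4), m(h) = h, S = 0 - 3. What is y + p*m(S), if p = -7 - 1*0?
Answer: 29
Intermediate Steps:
S = -3
y = 8 (y = 4 + 4 = 8)
p = -7 (p = -7 + 0 = -7)
y + p*m(S) = 8 - 7*(-3) = 8 + 21 = 29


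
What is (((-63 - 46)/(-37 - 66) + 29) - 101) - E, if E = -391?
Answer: 32966/103 ≈ 320.06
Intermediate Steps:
(((-63 - 46)/(-37 - 66) + 29) - 101) - E = (((-63 - 46)/(-37 - 66) + 29) - 101) - 1*(-391) = ((-109/(-103) + 29) - 101) + 391 = ((-109*(-1/103) + 29) - 101) + 391 = ((109/103 + 29) - 101) + 391 = (3096/103 - 101) + 391 = -7307/103 + 391 = 32966/103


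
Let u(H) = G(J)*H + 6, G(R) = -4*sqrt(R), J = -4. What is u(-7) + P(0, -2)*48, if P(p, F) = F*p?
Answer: 6 + 56*I ≈ 6.0 + 56.0*I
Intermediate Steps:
u(H) = 6 - 8*I*H (u(H) = (-8*I)*H + 6 = -8*I*H + 6 = 6 - 8*I*H)
u(-7) + P(0, -2)*48 = (6 - 8*I*(-7)) - 2*0*48 = (6 + 56*I) + 0*48 = (6 + 56*I) + 0 = 6 + 56*I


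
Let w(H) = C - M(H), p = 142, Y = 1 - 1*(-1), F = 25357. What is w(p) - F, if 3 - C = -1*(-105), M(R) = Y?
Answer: -25461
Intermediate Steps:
Y = 2 (Y = 1 + 1 = 2)
M(R) = 2
C = -102 (C = 3 - (-1)*(-105) = 3 - 1*105 = 3 - 105 = -102)
w(H) = -104 (w(H) = -102 - 1*2 = -102 - 2 = -104)
w(p) - F = -104 - 1*25357 = -104 - 25357 = -25461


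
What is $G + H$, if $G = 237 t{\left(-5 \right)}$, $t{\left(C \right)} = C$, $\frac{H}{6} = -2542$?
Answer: $-16437$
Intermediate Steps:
$H = -15252$ ($H = 6 \left(-2542\right) = -15252$)
$G = -1185$ ($G = 237 \left(-5\right) = -1185$)
$G + H = -1185 - 15252 = -16437$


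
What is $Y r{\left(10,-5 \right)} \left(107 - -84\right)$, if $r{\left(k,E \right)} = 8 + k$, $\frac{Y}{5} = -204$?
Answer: $-3506760$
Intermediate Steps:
$Y = -1020$ ($Y = 5 \left(-204\right) = -1020$)
$Y r{\left(10,-5 \right)} \left(107 - -84\right) = - 1020 \left(8 + 10\right) \left(107 - -84\right) = \left(-1020\right) 18 \left(107 + 84\right) = \left(-18360\right) 191 = -3506760$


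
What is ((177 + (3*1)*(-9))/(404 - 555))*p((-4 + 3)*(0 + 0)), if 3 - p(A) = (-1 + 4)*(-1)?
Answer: -900/151 ≈ -5.9603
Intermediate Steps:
p(A) = 6 (p(A) = 3 - (-1 + 4)*(-1) = 3 - 3*(-1) = 3 - 1*(-3) = 3 + 3 = 6)
((177 + (3*1)*(-9))/(404 - 555))*p((-4 + 3)*(0 + 0)) = ((177 + (3*1)*(-9))/(404 - 555))*6 = ((177 + 3*(-9))/(-151))*6 = ((177 - 27)*(-1/151))*6 = (150*(-1/151))*6 = -150/151*6 = -900/151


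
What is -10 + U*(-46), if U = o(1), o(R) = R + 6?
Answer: -332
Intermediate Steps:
o(R) = 6 + R
U = 7 (U = 6 + 1 = 7)
-10 + U*(-46) = -10 + 7*(-46) = -10 - 322 = -332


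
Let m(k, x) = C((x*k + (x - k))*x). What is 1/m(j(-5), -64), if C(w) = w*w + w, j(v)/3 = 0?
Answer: 1/16781312 ≈ 5.9590e-8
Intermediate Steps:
j(v) = 0 (j(v) = 3*0 = 0)
C(w) = w + w² (C(w) = w² + w = w + w²)
m(k, x) = x*(1 + x*(x - k + k*x))*(x - k + k*x) (m(k, x) = ((x*k + (x - k))*x)*(1 + (x*k + (x - k))*x) = ((k*x + (x - k))*x)*(1 + (k*x + (x - k))*x) = ((x - k + k*x)*x)*(1 + (x - k + k*x)*x) = (x*(x - k + k*x))*(1 + x*(x - k + k*x)) = x*(1 + x*(x - k + k*x))*(x - k + k*x))
1/m(j(-5), -64) = 1/(-64*(1 - 64*(-64 - 1*0 + 0*(-64)))*(-64 - 1*0 + 0*(-64))) = 1/(-64*(1 - 64*(-64 + 0 + 0))*(-64 + 0 + 0)) = 1/(-64*(1 - 64*(-64))*(-64)) = 1/(-64*(1 + 4096)*(-64)) = 1/(-64*4097*(-64)) = 1/16781312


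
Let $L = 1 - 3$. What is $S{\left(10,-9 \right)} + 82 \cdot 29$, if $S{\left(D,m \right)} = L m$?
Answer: $2396$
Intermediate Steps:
$L = -2$ ($L = 1 - 3 = -2$)
$S{\left(D,m \right)} = - 2 m$
$S{\left(10,-9 \right)} + 82 \cdot 29 = \left(-2\right) \left(-9\right) + 82 \cdot 29 = 18 + 2378 = 2396$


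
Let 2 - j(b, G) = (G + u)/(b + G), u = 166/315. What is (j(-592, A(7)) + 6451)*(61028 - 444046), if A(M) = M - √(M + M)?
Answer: -5920709097558036/2395477 + 71488777628*√14/107796465 ≈ -2.4716e+9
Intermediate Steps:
u = 166/315 (u = 166*(1/315) = 166/315 ≈ 0.52698)
A(M) = M - √2*√M (A(M) = M - √(2*M) = M - √2*√M)
j(b, G) = 2 - (166/315 + G)/(G + b) (j(b, G) = 2 - (G + 166/315)/(b + G) = 2 - (166/315 + G)/(G + b))
(j(-592, A(7)) + 6451)*(61028 - 444046) = ((-166/315 + (7 - √2*√7) + 2*(-592))/((7 - √2*√7) - 592) + 6451)*(61028 - 444046) = ((-166/315 + (7 - √14) - 1184)/((7 - √14) - 592) + 6451)*(-383018) = ((-370921/315 - √14)/(-585 - √14) + 6451)*(-383018) = (6451 + (-370921/315 - √14)/(-585 - √14))*(-383018) = -2470849118 - 383018*(-370921/315 - √14)/(-585 - √14)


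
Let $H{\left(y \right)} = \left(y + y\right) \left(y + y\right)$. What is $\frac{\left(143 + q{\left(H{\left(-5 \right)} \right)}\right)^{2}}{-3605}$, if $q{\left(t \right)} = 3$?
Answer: $- \frac{21316}{3605} \approx -5.9129$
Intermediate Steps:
$H{\left(y \right)} = 4 y^{2}$ ($H{\left(y \right)} = 2 y 2 y = 4 y^{2}$)
$\frac{\left(143 + q{\left(H{\left(-5 \right)} \right)}\right)^{2}}{-3605} = \frac{\left(143 + 3\right)^{2}}{-3605} = 146^{2} \left(- \frac{1}{3605}\right) = 21316 \left(- \frac{1}{3605}\right) = - \frac{21316}{3605}$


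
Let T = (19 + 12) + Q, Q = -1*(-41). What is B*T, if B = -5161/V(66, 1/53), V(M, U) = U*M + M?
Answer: -547066/99 ≈ -5525.9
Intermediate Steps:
Q = 41
V(M, U) = M + M*U (V(M, U) = M*U + M = M + M*U)
T = 72 (T = (19 + 12) + 41 = 31 + 41 = 72)
B = -273533/3564 (B = -5161*1/(66*(1 + 1/53)) = -5161/(66*(54/53)) = -5161/3564/53 = -5161*53/3564 = -273533/3564 ≈ -76.749)
B*T = -273533/3564*72 = -547066/99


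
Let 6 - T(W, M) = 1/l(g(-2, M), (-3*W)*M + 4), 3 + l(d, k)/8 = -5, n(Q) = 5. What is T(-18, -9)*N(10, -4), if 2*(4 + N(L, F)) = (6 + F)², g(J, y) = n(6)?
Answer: -385/32 ≈ -12.031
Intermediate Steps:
g(J, y) = 5
l(d, k) = -64 (l(d, k) = -24 + 8*(-5) = -24 - 40 = -64)
N(L, F) = -4 + (6 + F)²/2
T(W, M) = 385/64 (T(W, M) = 6 - 1/(-64) = 6 - 1*(-1/64) = 6 + 1/64 = 385/64)
T(-18, -9)*N(10, -4) = 385*(-4 + (6 - 4)²/2)/64 = 385*(-4 + (½)*2²)/64 = 385*(-4 + (½)*4)/64 = 385*(-4 + 2)/64 = (385/64)*(-2) = -385/32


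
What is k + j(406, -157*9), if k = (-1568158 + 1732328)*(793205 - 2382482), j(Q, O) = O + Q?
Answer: -260911606097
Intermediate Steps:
k = -260911605090 (k = 164170*(-1589277) = -260911605090)
k + j(406, -157*9) = -260911605090 + (-157*9 + 406) = -260911605090 + (-1413 + 406) = -260911605090 - 1007 = -260911606097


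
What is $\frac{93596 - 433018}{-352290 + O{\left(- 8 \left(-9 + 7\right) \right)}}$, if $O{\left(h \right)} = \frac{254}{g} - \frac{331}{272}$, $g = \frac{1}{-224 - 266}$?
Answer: $\frac{92322784}{129676331} \approx 0.71195$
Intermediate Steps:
$g = - \frac{1}{490}$ ($g = \frac{1}{-490} = - \frac{1}{490} \approx -0.0020408$)
$O{\left(h \right)} = - \frac{33853451}{272}$ ($O{\left(h \right)} = \frac{254}{- \frac{1}{490}} - \frac{331}{272} = 254 \left(-490\right) - \frac{331}{272} = -124460 - \frac{331}{272} = - \frac{33853451}{272}$)
$\frac{93596 - 433018}{-352290 + O{\left(- 8 \left(-9 + 7\right) \right)}} = \frac{93596 - 433018}{-352290 - \frac{33853451}{272}} = - \frac{339422}{- \frac{129676331}{272}} = \left(-339422\right) \left(- \frac{272}{129676331}\right) = \frac{92322784}{129676331}$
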